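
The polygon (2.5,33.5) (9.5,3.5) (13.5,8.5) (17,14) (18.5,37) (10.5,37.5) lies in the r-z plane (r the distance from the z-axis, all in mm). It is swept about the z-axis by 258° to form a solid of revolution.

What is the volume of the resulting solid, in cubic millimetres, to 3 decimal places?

Profile (r,z), 6 vertices: (2.5,33.5) (9.5,3.5) (13.5,8.5) (17,14) (18.5,37) (10.5,37.5)
edge 0: (2.5,33.5)→(9.5,3.5)  cross = 2.5·3.5 − 9.5·33.5 = -309.5000; (r_i+r_j)·cross = 12·-309.5000 = -3714.0000
edge 1: (9.5,3.5)→(13.5,8.5)  cross = 9.5·8.5 − 13.5·3.5 = 33.5000; (r_i+r_j)·cross = 23·33.5000 = 770.5000
edge 2: (13.5,8.5)→(17,14)  cross = 13.5·14 − 17·8.5 = 44.5000; (r_i+r_j)·cross = 30.5·44.5000 = 1357.2500
edge 3: (17,14)→(18.5,37)  cross = 17·37 − 18.5·14 = 370.0000; (r_i+r_j)·cross = 35.5·370.0000 = 13135.0000
edge 4: (18.5,37)→(10.5,37.5)  cross = 18.5·37.5 − 10.5·37 = 305.2500; (r_i+r_j)·cross = 29·305.2500 = 8852.2500
edge 5: (10.5,37.5)→(2.5,33.5)  cross = 10.5·33.5 − 2.5·37.5 = 258.0000; (r_i+r_j)·cross = 13·258.0000 = 3354.0000
Σcross = 701.7500 → A = |Σcross|/2 = 350.8750 mm²
Σ(r_i+r_j)·cross = 23755.0000 → first moment M = |Σ|/6 = 3959.1667
R_c = M/A = 3959.1667/350.8750 = 11.2837 mm
θ = 258° = 4.502949 rad
V = θ·R_c·A = 4.502949·11.2837·350.8750 = 17827.927 mm³

Volume = 17827.927 mm³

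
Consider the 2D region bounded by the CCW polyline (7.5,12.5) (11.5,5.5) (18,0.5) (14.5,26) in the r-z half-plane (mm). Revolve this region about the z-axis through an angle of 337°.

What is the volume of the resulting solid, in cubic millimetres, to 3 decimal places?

Volume = 9776.955 mm³

Profile (r,z), 4 vertices: (7.5,12.5) (11.5,5.5) (18,0.5) (14.5,26)
edge 0: (7.5,12.5)→(11.5,5.5)  cross = 7.5·5.5 − 11.5·12.5 = -102.5000; (r_i+r_j)·cross = 19·-102.5000 = -1947.5000
edge 1: (11.5,5.5)→(18,0.5)  cross = 11.5·0.5 − 18·5.5 = -93.2500; (r_i+r_j)·cross = 29.5·-93.2500 = -2750.8750
edge 2: (18,0.5)→(14.5,26)  cross = 18·26 − 14.5·0.5 = 460.7500; (r_i+r_j)·cross = 32.5·460.7500 = 14974.3750
edge 3: (14.5,26)→(7.5,12.5)  cross = 14.5·12.5 − 7.5·26 = -13.7500; (r_i+r_j)·cross = 22·-13.7500 = -302.5000
Σcross = 251.2500 → A = |Σcross|/2 = 125.6250 mm²
Σ(r_i+r_j)·cross = 9973.5000 → first moment M = |Σ|/6 = 1662.2500
R_c = M/A = 1662.2500/125.6250 = 13.2318 mm
θ = 337° = 5.881760 rad
V = θ·R_c·A = 5.881760·13.2318·125.6250 = 9776.955 mm³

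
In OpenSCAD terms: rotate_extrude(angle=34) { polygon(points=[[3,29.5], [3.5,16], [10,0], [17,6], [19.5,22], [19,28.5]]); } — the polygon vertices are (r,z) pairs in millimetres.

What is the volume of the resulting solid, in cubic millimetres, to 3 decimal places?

Volume = 2396.865 mm³

Profile (r,z), 6 vertices: (3,29.5) (3.5,16) (10,0) (17,6) (19.5,22) (19,28.5)
edge 0: (3,29.5)→(3.5,16)  cross = 3·16 − 3.5·29.5 = -55.2500; (r_i+r_j)·cross = 6.5·-55.2500 = -359.1250
edge 1: (3.5,16)→(10,0)  cross = 3.5·0 − 10·16 = -160.0000; (r_i+r_j)·cross = 13.5·-160.0000 = -2160.0000
edge 2: (10,0)→(17,6)  cross = 10·6 − 17·0 = 60.0000; (r_i+r_j)·cross = 27·60.0000 = 1620.0000
edge 3: (17,6)→(19.5,22)  cross = 17·22 − 19.5·6 = 257.0000; (r_i+r_j)·cross = 36.5·257.0000 = 9380.5000
edge 4: (19.5,22)→(19,28.5)  cross = 19.5·28.5 − 19·22 = 137.7500; (r_i+r_j)·cross = 38.5·137.7500 = 5303.3750
edge 5: (19,28.5)→(3,29.5)  cross = 19·29.5 − 3·28.5 = 475.0000; (r_i+r_j)·cross = 22·475.0000 = 10450.0000
Σcross = 714.5000 → A = |Σcross|/2 = 357.2500 mm²
Σ(r_i+r_j)·cross = 24234.7500 → first moment M = |Σ|/6 = 4039.1250
R_c = M/A = 4039.1250/357.2500 = 11.3062 mm
θ = 34° = 0.593412 rad
V = θ·R_c·A = 0.593412·11.3062·357.2500 = 2396.865 mm³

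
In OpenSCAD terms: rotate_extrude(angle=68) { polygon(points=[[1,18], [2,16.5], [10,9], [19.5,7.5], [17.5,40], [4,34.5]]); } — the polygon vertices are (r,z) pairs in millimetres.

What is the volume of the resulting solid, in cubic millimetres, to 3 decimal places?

Profile (r,z), 6 vertices: (1,18) (2,16.5) (10,9) (19.5,7.5) (17.5,40) (4,34.5)
edge 0: (1,18)→(2,16.5)  cross = 1·16.5 − 2·18 = -19.5000; (r_i+r_j)·cross = 3·-19.5000 = -58.5000
edge 1: (2,16.5)→(10,9)  cross = 2·9 − 10·16.5 = -147.0000; (r_i+r_j)·cross = 12·-147.0000 = -1764.0000
edge 2: (10,9)→(19.5,7.5)  cross = 10·7.5 − 19.5·9 = -100.5000; (r_i+r_j)·cross = 29.5·-100.5000 = -2964.7500
edge 3: (19.5,7.5)→(17.5,40)  cross = 19.5·40 − 17.5·7.5 = 648.7500; (r_i+r_j)·cross = 37·648.7500 = 24003.7500
edge 4: (17.5,40)→(4,34.5)  cross = 17.5·34.5 − 4·40 = 443.7500; (r_i+r_j)·cross = 21.5·443.7500 = 9540.6250
edge 5: (4,34.5)→(1,18)  cross = 4·18 − 1·34.5 = 37.5000; (r_i+r_j)·cross = 5·37.5000 = 187.5000
Σcross = 863.0000 → A = |Σcross|/2 = 431.5000 mm²
Σ(r_i+r_j)·cross = 28944.6250 → first moment M = |Σ|/6 = 4824.1042
R_c = M/A = 4824.1042/431.5000 = 11.1798 mm
θ = 68° = 1.186824 rad
V = θ·R_c·A = 1.186824·11.1798·431.5000 = 5725.362 mm³

Volume = 5725.362 mm³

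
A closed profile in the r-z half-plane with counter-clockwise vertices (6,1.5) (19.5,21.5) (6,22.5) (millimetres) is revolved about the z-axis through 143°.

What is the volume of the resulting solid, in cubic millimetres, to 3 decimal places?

Volume = 3714.717 mm³

Profile (r,z), 3 vertices: (6,1.5) (19.5,21.5) (6,22.5)
edge 0: (6,1.5)→(19.5,21.5)  cross = 6·21.5 − 19.5·1.5 = 99.7500; (r_i+r_j)·cross = 25.5·99.7500 = 2543.6250
edge 1: (19.5,21.5)→(6,22.5)  cross = 19.5·22.5 − 6·21.5 = 309.7500; (r_i+r_j)·cross = 25.5·309.7500 = 7898.6250
edge 2: (6,22.5)→(6,1.5)  cross = 6·1.5 − 6·22.5 = -126.0000; (r_i+r_j)·cross = 12·-126.0000 = -1512.0000
Σcross = 283.5000 → A = |Σcross|/2 = 141.7500 mm²
Σ(r_i+r_j)·cross = 8930.2500 → first moment M = |Σ|/6 = 1488.3750
R_c = M/A = 1488.3750/141.7500 = 10.5000 mm
θ = 143° = 2.495821 rad
V = θ·R_c·A = 2.495821·10.5000·141.7500 = 3714.717 mm³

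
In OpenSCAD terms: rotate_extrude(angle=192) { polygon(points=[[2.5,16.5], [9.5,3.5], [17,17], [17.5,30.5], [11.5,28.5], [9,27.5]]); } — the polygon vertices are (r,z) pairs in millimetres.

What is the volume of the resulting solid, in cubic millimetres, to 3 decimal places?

Volume = 8369.482 mm³

Profile (r,z), 6 vertices: (2.5,16.5) (9.5,3.5) (17,17) (17.5,30.5) (11.5,28.5) (9,27.5)
edge 0: (2.5,16.5)→(9.5,3.5)  cross = 2.5·3.5 − 9.5·16.5 = -148.0000; (r_i+r_j)·cross = 12·-148.0000 = -1776.0000
edge 1: (9.5,3.5)→(17,17)  cross = 9.5·17 − 17·3.5 = 102.0000; (r_i+r_j)·cross = 26.5·102.0000 = 2703.0000
edge 2: (17,17)→(17.5,30.5)  cross = 17·30.5 − 17.5·17 = 221.0000; (r_i+r_j)·cross = 34.5·221.0000 = 7624.5000
edge 3: (17.5,30.5)→(11.5,28.5)  cross = 17.5·28.5 − 11.5·30.5 = 148.0000; (r_i+r_j)·cross = 29·148.0000 = 4292.0000
edge 4: (11.5,28.5)→(9,27.5)  cross = 11.5·27.5 − 9·28.5 = 59.7500; (r_i+r_j)·cross = 20.5·59.7500 = 1224.8750
edge 5: (9,27.5)→(2.5,16.5)  cross = 9·16.5 − 2.5·27.5 = 79.7500; (r_i+r_j)·cross = 11.5·79.7500 = 917.1250
Σcross = 462.5000 → A = |Σcross|/2 = 231.2500 mm²
Σ(r_i+r_j)·cross = 14985.5000 → first moment M = |Σ|/6 = 2497.5833
R_c = M/A = 2497.5833/231.2500 = 10.8004 mm
θ = 192° = 3.351032 rad
V = θ·R_c·A = 3.351032·10.8004·231.2500 = 8369.482 mm³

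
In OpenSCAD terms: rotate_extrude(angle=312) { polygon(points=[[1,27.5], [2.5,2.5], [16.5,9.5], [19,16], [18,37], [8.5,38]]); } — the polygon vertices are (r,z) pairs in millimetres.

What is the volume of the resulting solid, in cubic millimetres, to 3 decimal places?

Volume = 26688.266 mm³

Profile (r,z), 6 vertices: (1,27.5) (2.5,2.5) (16.5,9.5) (19,16) (18,37) (8.5,38)
edge 0: (1,27.5)→(2.5,2.5)  cross = 1·2.5 − 2.5·27.5 = -66.2500; (r_i+r_j)·cross = 3.5·-66.2500 = -231.8750
edge 1: (2.5,2.5)→(16.5,9.5)  cross = 2.5·9.5 − 16.5·2.5 = -17.5000; (r_i+r_j)·cross = 19·-17.5000 = -332.5000
edge 2: (16.5,9.5)→(19,16)  cross = 16.5·16 − 19·9.5 = 83.5000; (r_i+r_j)·cross = 35.5·83.5000 = 2964.2500
edge 3: (19,16)→(18,37)  cross = 19·37 − 18·16 = 415.0000; (r_i+r_j)·cross = 37·415.0000 = 15355.0000
edge 4: (18,37)→(8.5,38)  cross = 18·38 − 8.5·37 = 369.5000; (r_i+r_j)·cross = 26.5·369.5000 = 9791.7500
edge 5: (8.5,38)→(1,27.5)  cross = 8.5·27.5 − 1·38 = 195.7500; (r_i+r_j)·cross = 9.5·195.7500 = 1859.6250
Σcross = 980.0000 → A = |Σcross|/2 = 490.0000 mm²
Σ(r_i+r_j)·cross = 29406.2500 → first moment M = |Σ|/6 = 4901.0417
R_c = M/A = 4901.0417/490.0000 = 10.0021 mm
θ = 312° = 5.445427 rad
V = θ·R_c·A = 5.445427·10.0021·490.0000 = 26688.266 mm³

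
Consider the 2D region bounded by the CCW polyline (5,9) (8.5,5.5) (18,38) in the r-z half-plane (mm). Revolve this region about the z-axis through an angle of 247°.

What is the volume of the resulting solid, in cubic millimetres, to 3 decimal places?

Profile (r,z), 3 vertices: (5,9) (8.5,5.5) (18,38)
edge 0: (5,9)→(8.5,5.5)  cross = 5·5.5 − 8.5·9 = -49.0000; (r_i+r_j)·cross = 13.5·-49.0000 = -661.5000
edge 1: (8.5,5.5)→(18,38)  cross = 8.5·38 − 18·5.5 = 224.0000; (r_i+r_j)·cross = 26.5·224.0000 = 5936.0000
edge 2: (18,38)→(5,9)  cross = 18·9 − 5·38 = -28.0000; (r_i+r_j)·cross = 23·-28.0000 = -644.0000
Σcross = 147.0000 → A = |Σcross|/2 = 73.5000 mm²
Σ(r_i+r_j)·cross = 4630.5000 → first moment M = |Σ|/6 = 771.7500
R_c = M/A = 771.7500/73.5000 = 10.5000 mm
θ = 247° = 4.310963 rad
V = θ·R_c·A = 4.310963·10.5000·73.5000 = 3326.986 mm³

Volume = 3326.986 mm³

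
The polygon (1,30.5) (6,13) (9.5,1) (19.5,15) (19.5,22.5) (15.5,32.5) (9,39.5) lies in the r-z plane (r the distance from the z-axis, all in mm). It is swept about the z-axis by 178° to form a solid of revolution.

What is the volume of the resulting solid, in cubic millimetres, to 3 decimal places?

Volume = 13678.933 mm³

Profile (r,z), 7 vertices: (1,30.5) (6,13) (9.5,1) (19.5,15) (19.5,22.5) (15.5,32.5) (9,39.5)
edge 0: (1,30.5)→(6,13)  cross = 1·13 − 6·30.5 = -170.0000; (r_i+r_j)·cross = 7·-170.0000 = -1190.0000
edge 1: (6,13)→(9.5,1)  cross = 6·1 − 9.5·13 = -117.5000; (r_i+r_j)·cross = 15.5·-117.5000 = -1821.2500
edge 2: (9.5,1)→(19.5,15)  cross = 9.5·15 − 19.5·1 = 123.0000; (r_i+r_j)·cross = 29·123.0000 = 3567.0000
edge 3: (19.5,15)→(19.5,22.5)  cross = 19.5·22.5 − 19.5·15 = 146.2500; (r_i+r_j)·cross = 39·146.2500 = 5703.7500
edge 4: (19.5,22.5)→(15.5,32.5)  cross = 19.5·32.5 − 15.5·22.5 = 285.0000; (r_i+r_j)·cross = 35·285.0000 = 9975.0000
edge 5: (15.5,32.5)→(9,39.5)  cross = 15.5·39.5 − 9·32.5 = 319.7500; (r_i+r_j)·cross = 24.5·319.7500 = 7833.8750
edge 6: (9,39.5)→(1,30.5)  cross = 9·30.5 − 1·39.5 = 235.0000; (r_i+r_j)·cross = 10·235.0000 = 2350.0000
Σcross = 821.5000 → A = |Σcross|/2 = 410.7500 mm²
Σ(r_i+r_j)·cross = 26418.3750 → first moment M = |Σ|/6 = 4403.0625
R_c = M/A = 4403.0625/410.7500 = 10.7196 mm
θ = 178° = 3.106686 rad
V = θ·R_c·A = 3.106686·10.7196·410.7500 = 13678.933 mm³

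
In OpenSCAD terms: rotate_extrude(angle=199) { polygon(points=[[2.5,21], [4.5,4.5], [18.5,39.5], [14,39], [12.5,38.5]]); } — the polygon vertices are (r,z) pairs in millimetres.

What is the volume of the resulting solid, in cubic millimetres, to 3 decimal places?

Profile (r,z), 5 vertices: (2.5,21) (4.5,4.5) (18.5,39.5) (14,39) (12.5,38.5)
edge 0: (2.5,21)→(4.5,4.5)  cross = 2.5·4.5 − 4.5·21 = -83.2500; (r_i+r_j)·cross = 7·-83.2500 = -582.7500
edge 1: (4.5,4.5)→(18.5,39.5)  cross = 4.5·39.5 − 18.5·4.5 = 94.5000; (r_i+r_j)·cross = 23·94.5000 = 2173.5000
edge 2: (18.5,39.5)→(14,39)  cross = 18.5·39 − 14·39.5 = 168.5000; (r_i+r_j)·cross = 32.5·168.5000 = 5476.2500
edge 3: (14,39)→(12.5,38.5)  cross = 14·38.5 − 12.5·39 = 51.5000; (r_i+r_j)·cross = 26.5·51.5000 = 1364.7500
edge 4: (12.5,38.5)→(2.5,21)  cross = 12.5·21 − 2.5·38.5 = 166.2500; (r_i+r_j)·cross = 15·166.2500 = 2493.7500
Σcross = 397.5000 → A = |Σcross|/2 = 198.7500 mm²
Σ(r_i+r_j)·cross = 10925.5000 → first moment M = |Σ|/6 = 1820.9167
R_c = M/A = 1820.9167/198.7500 = 9.1618 mm
θ = 199° = 3.473205 rad
V = θ·R_c·A = 3.473205·9.1618·198.7500 = 6324.417 mm³

Volume = 6324.417 mm³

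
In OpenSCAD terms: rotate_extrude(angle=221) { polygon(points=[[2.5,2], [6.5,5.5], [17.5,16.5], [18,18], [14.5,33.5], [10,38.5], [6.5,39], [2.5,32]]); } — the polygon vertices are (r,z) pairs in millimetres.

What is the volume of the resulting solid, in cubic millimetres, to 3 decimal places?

Volume = 13127.101 mm³

Profile (r,z), 8 vertices: (2.5,2) (6.5,5.5) (17.5,16.5) (18,18) (14.5,33.5) (10,38.5) (6.5,39) (2.5,32)
edge 0: (2.5,2)→(6.5,5.5)  cross = 2.5·5.5 − 6.5·2 = 0.7500; (r_i+r_j)·cross = 9·0.7500 = 6.7500
edge 1: (6.5,5.5)→(17.5,16.5)  cross = 6.5·16.5 − 17.5·5.5 = 11.0000; (r_i+r_j)·cross = 24·11.0000 = 264.0000
edge 2: (17.5,16.5)→(18,18)  cross = 17.5·18 − 18·16.5 = 18.0000; (r_i+r_j)·cross = 35.5·18.0000 = 639.0000
edge 3: (18,18)→(14.5,33.5)  cross = 18·33.5 − 14.5·18 = 342.0000; (r_i+r_j)·cross = 32.5·342.0000 = 11115.0000
edge 4: (14.5,33.5)→(10,38.5)  cross = 14.5·38.5 − 10·33.5 = 223.2500; (r_i+r_j)·cross = 24.5·223.2500 = 5469.6250
edge 5: (10,38.5)→(6.5,39)  cross = 10·39 − 6.5·38.5 = 139.7500; (r_i+r_j)·cross = 16.5·139.7500 = 2305.8750
edge 6: (6.5,39)→(2.5,32)  cross = 6.5·32 − 2.5·39 = 110.5000; (r_i+r_j)·cross = 9·110.5000 = 994.5000
edge 7: (2.5,32)→(2.5,2)  cross = 2.5·2 − 2.5·32 = -75.0000; (r_i+r_j)·cross = 5·-75.0000 = -375.0000
Σcross = 770.2500 → A = |Σcross|/2 = 385.1250 mm²
Σ(r_i+r_j)·cross = 20419.7500 → first moment M = |Σ|/6 = 3403.2917
R_c = M/A = 3403.2917/385.1250 = 8.8368 mm
θ = 221° = 3.857178 rad
V = θ·R_c·A = 3.857178·8.8368·385.1250 = 13127.101 mm³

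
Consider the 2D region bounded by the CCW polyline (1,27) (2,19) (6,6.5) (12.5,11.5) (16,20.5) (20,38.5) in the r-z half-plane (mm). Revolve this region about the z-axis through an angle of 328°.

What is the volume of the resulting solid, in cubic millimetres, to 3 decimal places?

Volume = 18001.256 mm³

Profile (r,z), 6 vertices: (1,27) (2,19) (6,6.5) (12.5,11.5) (16,20.5) (20,38.5)
edge 0: (1,27)→(2,19)  cross = 1·19 − 2·27 = -35.0000; (r_i+r_j)·cross = 3·-35.0000 = -105.0000
edge 1: (2,19)→(6,6.5)  cross = 2·6.5 − 6·19 = -101.0000; (r_i+r_j)·cross = 8·-101.0000 = -808.0000
edge 2: (6,6.5)→(12.5,11.5)  cross = 6·11.5 − 12.5·6.5 = -12.2500; (r_i+r_j)·cross = 18.5·-12.2500 = -226.6250
edge 3: (12.5,11.5)→(16,20.5)  cross = 12.5·20.5 − 16·11.5 = 72.2500; (r_i+r_j)·cross = 28.5·72.2500 = 2059.1250
edge 4: (16,20.5)→(20,38.5)  cross = 16·38.5 − 20·20.5 = 206.0000; (r_i+r_j)·cross = 36·206.0000 = 7416.0000
edge 5: (20,38.5)→(1,27)  cross = 20·27 − 1·38.5 = 501.5000; (r_i+r_j)·cross = 21·501.5000 = 10531.5000
Σcross = 631.5000 → A = |Σcross|/2 = 315.7500 mm²
Σ(r_i+r_j)·cross = 18867.0000 → first moment M = |Σ|/6 = 3144.5000
R_c = M/A = 3144.5000/315.7500 = 9.9588 mm
θ = 328° = 5.724680 rad
V = θ·R_c·A = 5.724680·9.9588·315.7500 = 18001.256 mm³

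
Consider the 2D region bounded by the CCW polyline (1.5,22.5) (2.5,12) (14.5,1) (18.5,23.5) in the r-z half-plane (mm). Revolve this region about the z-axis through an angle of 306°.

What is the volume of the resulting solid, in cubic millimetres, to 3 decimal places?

Profile (r,z), 4 vertices: (1.5,22.5) (2.5,12) (14.5,1) (18.5,23.5)
edge 0: (1.5,22.5)→(2.5,12)  cross = 1.5·12 − 2.5·22.5 = -38.2500; (r_i+r_j)·cross = 4·-38.2500 = -153.0000
edge 1: (2.5,12)→(14.5,1)  cross = 2.5·1 − 14.5·12 = -171.5000; (r_i+r_j)·cross = 17·-171.5000 = -2915.5000
edge 2: (14.5,1)→(18.5,23.5)  cross = 14.5·23.5 − 18.5·1 = 322.2500; (r_i+r_j)·cross = 33·322.2500 = 10634.2500
edge 3: (18.5,23.5)→(1.5,22.5)  cross = 18.5·22.5 − 1.5·23.5 = 381.0000; (r_i+r_j)·cross = 20·381.0000 = 7620.0000
Σcross = 493.5000 → A = |Σcross|/2 = 246.7500 mm²
Σ(r_i+r_j)·cross = 15185.7500 → first moment M = |Σ|/6 = 2530.9583
R_c = M/A = 2530.9583/246.7500 = 10.2572 mm
θ = 306° = 5.340708 rad
V = θ·R_c·A = 5.340708·10.2572·246.7500 = 13517.108 mm³

Volume = 13517.108 mm³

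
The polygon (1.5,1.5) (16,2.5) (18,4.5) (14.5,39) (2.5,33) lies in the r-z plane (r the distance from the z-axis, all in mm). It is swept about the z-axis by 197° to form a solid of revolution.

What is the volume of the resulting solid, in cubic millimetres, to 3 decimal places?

Profile (r,z), 5 vertices: (1.5,1.5) (16,2.5) (18,4.5) (14.5,39) (2.5,33)
edge 0: (1.5,1.5)→(16,2.5)  cross = 1.5·2.5 − 16·1.5 = -20.2500; (r_i+r_j)·cross = 17.5·-20.2500 = -354.3750
edge 1: (16,2.5)→(18,4.5)  cross = 16·4.5 − 18·2.5 = 27.0000; (r_i+r_j)·cross = 34·27.0000 = 918.0000
edge 2: (18,4.5)→(14.5,39)  cross = 18·39 − 14.5·4.5 = 636.7500; (r_i+r_j)·cross = 32.5·636.7500 = 20694.3750
edge 3: (14.5,39)→(2.5,33)  cross = 14.5·33 − 2.5·39 = 381.0000; (r_i+r_j)·cross = 17·381.0000 = 6477.0000
edge 4: (2.5,33)→(1.5,1.5)  cross = 2.5·1.5 − 1.5·33 = -45.7500; (r_i+r_j)·cross = 4·-45.7500 = -183.0000
Σcross = 978.7500 → A = |Σcross|/2 = 489.3750 mm²
Σ(r_i+r_j)·cross = 27552.0000 → first moment M = |Σ|/6 = 4592.0000
R_c = M/A = 4592.0000/489.3750 = 9.3834 mm
θ = 197° = 3.438299 rad
V = θ·R_c·A = 3.438299·9.3834·489.3750 = 15788.667 mm³

Volume = 15788.667 mm³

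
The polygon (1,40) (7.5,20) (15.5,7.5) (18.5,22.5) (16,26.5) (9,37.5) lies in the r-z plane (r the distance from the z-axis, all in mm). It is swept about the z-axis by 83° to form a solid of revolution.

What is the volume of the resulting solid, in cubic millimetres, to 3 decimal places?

Profile (r,z), 6 vertices: (1,40) (7.5,20) (15.5,7.5) (18.5,22.5) (16,26.5) (9,37.5)
edge 0: (1,40)→(7.5,20)  cross = 1·20 − 7.5·40 = -280.0000; (r_i+r_j)·cross = 8.5·-280.0000 = -2380.0000
edge 1: (7.5,20)→(15.5,7.5)  cross = 7.5·7.5 − 15.5·20 = -253.7500; (r_i+r_j)·cross = 23·-253.7500 = -5836.2500
edge 2: (15.5,7.5)→(18.5,22.5)  cross = 15.5·22.5 − 18.5·7.5 = 210.0000; (r_i+r_j)·cross = 34·210.0000 = 7140.0000
edge 3: (18.5,22.5)→(16,26.5)  cross = 18.5·26.5 − 16·22.5 = 130.2500; (r_i+r_j)·cross = 34.5·130.2500 = 4493.6250
edge 4: (16,26.5)→(9,37.5)  cross = 16·37.5 − 9·26.5 = 361.5000; (r_i+r_j)·cross = 25·361.5000 = 9037.5000
edge 5: (9,37.5)→(1,40)  cross = 9·40 − 1·37.5 = 322.5000; (r_i+r_j)·cross = 10·322.5000 = 3225.0000
Σcross = 490.5000 → A = |Σcross|/2 = 245.2500 mm²
Σ(r_i+r_j)·cross = 15679.8750 → first moment M = |Σ|/6 = 2613.3125
R_c = M/A = 2613.3125/245.2500 = 10.6557 mm
θ = 83° = 1.448623 rad
V = θ·R_c·A = 1.448623·10.6557·245.2500 = 3785.705 mm³

Volume = 3785.705 mm³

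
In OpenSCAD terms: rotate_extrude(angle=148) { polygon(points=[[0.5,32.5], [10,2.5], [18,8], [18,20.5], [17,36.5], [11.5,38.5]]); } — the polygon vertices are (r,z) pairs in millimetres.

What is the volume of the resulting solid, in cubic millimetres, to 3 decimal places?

Profile (r,z), 6 vertices: (0.5,32.5) (10,2.5) (18,8) (18,20.5) (17,36.5) (11.5,38.5)
edge 0: (0.5,32.5)→(10,2.5)  cross = 0.5·2.5 − 10·32.5 = -323.7500; (r_i+r_j)·cross = 10.5·-323.7500 = -3399.3750
edge 1: (10,2.5)→(18,8)  cross = 10·8 − 18·2.5 = 35.0000; (r_i+r_j)·cross = 28·35.0000 = 980.0000
edge 2: (18,8)→(18,20.5)  cross = 18·20.5 − 18·8 = 225.0000; (r_i+r_j)·cross = 36·225.0000 = 8100.0000
edge 3: (18,20.5)→(17,36.5)  cross = 18·36.5 − 17·20.5 = 308.5000; (r_i+r_j)·cross = 35·308.5000 = 10797.5000
edge 4: (17,36.5)→(11.5,38.5)  cross = 17·38.5 − 11.5·36.5 = 234.7500; (r_i+r_j)·cross = 28.5·234.7500 = 6690.3750
edge 5: (11.5,38.5)→(0.5,32.5)  cross = 11.5·32.5 − 0.5·38.5 = 354.5000; (r_i+r_j)·cross = 12·354.5000 = 4254.0000
Σcross = 834.0000 → A = |Σcross|/2 = 417.0000 mm²
Σ(r_i+r_j)·cross = 27422.5000 → first moment M = |Σ|/6 = 4570.4167
R_c = M/A = 4570.4167/417.0000 = 10.9602 mm
θ = 148° = 2.583087 rad
V = θ·R_c·A = 2.583087·10.9602·417.0000 = 11805.785 mm³

Volume = 11805.785 mm³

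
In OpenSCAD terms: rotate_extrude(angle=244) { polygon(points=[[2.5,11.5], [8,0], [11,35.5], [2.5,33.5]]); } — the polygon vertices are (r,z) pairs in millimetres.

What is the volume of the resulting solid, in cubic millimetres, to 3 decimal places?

Volume = 5629.607 mm³

Profile (r,z), 4 vertices: (2.5,11.5) (8,0) (11,35.5) (2.5,33.5)
edge 0: (2.5,11.5)→(8,0)  cross = 2.5·0 − 8·11.5 = -92.0000; (r_i+r_j)·cross = 10.5·-92.0000 = -966.0000
edge 1: (8,0)→(11,35.5)  cross = 8·35.5 − 11·0 = 284.0000; (r_i+r_j)·cross = 19·284.0000 = 5396.0000
edge 2: (11,35.5)→(2.5,33.5)  cross = 11·33.5 − 2.5·35.5 = 279.7500; (r_i+r_j)·cross = 13.5·279.7500 = 3776.6250
edge 3: (2.5,33.5)→(2.5,11.5)  cross = 2.5·11.5 − 2.5·33.5 = -55.0000; (r_i+r_j)·cross = 5·-55.0000 = -275.0000
Σcross = 416.7500 → A = |Σcross|/2 = 208.3750 mm²
Σ(r_i+r_j)·cross = 7931.6250 → first moment M = |Σ|/6 = 1321.9375
R_c = M/A = 1321.9375/208.3750 = 6.3440 mm
θ = 244° = 4.258603 rad
V = θ·R_c·A = 4.258603·6.3440·208.3750 = 5629.607 mm³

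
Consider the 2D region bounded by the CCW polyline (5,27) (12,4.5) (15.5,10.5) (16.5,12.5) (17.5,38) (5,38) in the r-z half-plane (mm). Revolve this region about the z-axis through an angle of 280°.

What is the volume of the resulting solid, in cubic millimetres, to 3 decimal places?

Volume = 17181.908 mm³

Profile (r,z), 6 vertices: (5,27) (12,4.5) (15.5,10.5) (16.5,12.5) (17.5,38) (5,38)
edge 0: (5,27)→(12,4.5)  cross = 5·4.5 − 12·27 = -301.5000; (r_i+r_j)·cross = 17·-301.5000 = -5125.5000
edge 1: (12,4.5)→(15.5,10.5)  cross = 12·10.5 − 15.5·4.5 = 56.2500; (r_i+r_j)·cross = 27.5·56.2500 = 1546.8750
edge 2: (15.5,10.5)→(16.5,12.5)  cross = 15.5·12.5 − 16.5·10.5 = 20.5000; (r_i+r_j)·cross = 32·20.5000 = 656.0000
edge 3: (16.5,12.5)→(17.5,38)  cross = 16.5·38 − 17.5·12.5 = 408.2500; (r_i+r_j)·cross = 34·408.2500 = 13880.5000
edge 4: (17.5,38)→(5,38)  cross = 17.5·38 − 5·38 = 475.0000; (r_i+r_j)·cross = 22.5·475.0000 = 10687.5000
edge 5: (5,38)→(5,27)  cross = 5·27 − 5·38 = -55.0000; (r_i+r_j)·cross = 10·-55.0000 = -550.0000
Σcross = 603.5000 → A = |Σcross|/2 = 301.7500 mm²
Σ(r_i+r_j)·cross = 21095.3750 → first moment M = |Σ|/6 = 3515.8958
R_c = M/A = 3515.8958/301.7500 = 11.6517 mm
θ = 280° = 4.886922 rad
V = θ·R_c·A = 4.886922·11.6517·301.7500 = 17181.908 mm³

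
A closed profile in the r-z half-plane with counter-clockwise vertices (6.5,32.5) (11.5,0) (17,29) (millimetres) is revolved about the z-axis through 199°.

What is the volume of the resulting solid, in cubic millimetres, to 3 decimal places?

Profile (r,z), 3 vertices: (6.5,32.5) (11.5,0) (17,29)
edge 0: (6.5,32.5)→(11.5,0)  cross = 6.5·0 − 11.5·32.5 = -373.7500; (r_i+r_j)·cross = 18·-373.7500 = -6727.5000
edge 1: (11.5,0)→(17,29)  cross = 11.5·29 − 17·0 = 333.5000; (r_i+r_j)·cross = 28.5·333.5000 = 9504.7500
edge 2: (17,29)→(6.5,32.5)  cross = 17·32.5 − 6.5·29 = 364.0000; (r_i+r_j)·cross = 23.5·364.0000 = 8554.0000
Σcross = 323.7500 → A = |Σcross|/2 = 161.8750 mm²
Σ(r_i+r_j)·cross = 11331.2500 → first moment M = |Σ|/6 = 1888.5417
R_c = M/A = 1888.5417/161.8750 = 11.6667 mm
θ = 199° = 3.473205 rad
V = θ·R_c·A = 3.473205·11.6667·161.8750 = 6559.293 mm³

Volume = 6559.293 mm³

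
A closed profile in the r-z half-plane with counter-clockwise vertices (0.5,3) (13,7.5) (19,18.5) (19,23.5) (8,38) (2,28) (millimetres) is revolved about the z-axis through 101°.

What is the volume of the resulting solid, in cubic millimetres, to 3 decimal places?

Volume = 6507.055 mm³

Profile (r,z), 6 vertices: (0.5,3) (13,7.5) (19,18.5) (19,23.5) (8,38) (2,28)
edge 0: (0.5,3)→(13,7.5)  cross = 0.5·7.5 − 13·3 = -35.2500; (r_i+r_j)·cross = 13.5·-35.2500 = -475.8750
edge 1: (13,7.5)→(19,18.5)  cross = 13·18.5 − 19·7.5 = 98.0000; (r_i+r_j)·cross = 32·98.0000 = 3136.0000
edge 2: (19,18.5)→(19,23.5)  cross = 19·23.5 − 19·18.5 = 95.0000; (r_i+r_j)·cross = 38·95.0000 = 3610.0000
edge 3: (19,23.5)→(8,38)  cross = 19·38 − 8·23.5 = 534.0000; (r_i+r_j)·cross = 27·534.0000 = 14418.0000
edge 4: (8,38)→(2,28)  cross = 8·28 − 2·38 = 148.0000; (r_i+r_j)·cross = 10·148.0000 = 1480.0000
edge 5: (2,28)→(0.5,3)  cross = 2·3 − 0.5·28 = -8.0000; (r_i+r_j)·cross = 2.5·-8.0000 = -20.0000
Σcross = 831.7500 → A = |Σcross|/2 = 415.8750 mm²
Σ(r_i+r_j)·cross = 22148.1250 → first moment M = |Σ|/6 = 3691.3542
R_c = M/A = 3691.3542/415.8750 = 8.8761 mm
θ = 101° = 1.762783 rad
V = θ·R_c·A = 1.762783·8.8761·415.8750 = 6507.055 mm³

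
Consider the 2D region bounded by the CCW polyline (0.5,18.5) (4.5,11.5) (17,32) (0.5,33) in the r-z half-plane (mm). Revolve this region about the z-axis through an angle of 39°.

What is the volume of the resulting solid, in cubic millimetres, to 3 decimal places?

Profile (r,z), 4 vertices: (0.5,18.5) (4.5,11.5) (17,32) (0.5,33)
edge 0: (0.5,18.5)→(4.5,11.5)  cross = 0.5·11.5 − 4.5·18.5 = -77.5000; (r_i+r_j)·cross = 5·-77.5000 = -387.5000
edge 1: (4.5,11.5)→(17,32)  cross = 4.5·32 − 17·11.5 = -51.5000; (r_i+r_j)·cross = 21.5·-51.5000 = -1107.2500
edge 2: (17,32)→(0.5,33)  cross = 17·33 − 0.5·32 = 545.0000; (r_i+r_j)·cross = 17.5·545.0000 = 9537.5000
edge 3: (0.5,33)→(0.5,18.5)  cross = 0.5·18.5 − 0.5·33 = -7.2500; (r_i+r_j)·cross = 1·-7.2500 = -7.2500
Σcross = 408.7500 → A = |Σcross|/2 = 204.3750 mm²
Σ(r_i+r_j)·cross = 8035.5000 → first moment M = |Σ|/6 = 1339.2500
R_c = M/A = 1339.2500/204.3750 = 6.5529 mm
θ = 39° = 0.680678 rad
V = θ·R_c·A = 0.680678·6.5529·204.3750 = 911.599 mm³

Volume = 911.599 mm³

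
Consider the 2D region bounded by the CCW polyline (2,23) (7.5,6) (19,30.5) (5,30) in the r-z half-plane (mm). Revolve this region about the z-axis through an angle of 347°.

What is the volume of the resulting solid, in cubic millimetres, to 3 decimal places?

Volume = 12032.970 mm³

Profile (r,z), 4 vertices: (2,23) (7.5,6) (19,30.5) (5,30)
edge 0: (2,23)→(7.5,6)  cross = 2·6 − 7.5·23 = -160.5000; (r_i+r_j)·cross = 9.5·-160.5000 = -1524.7500
edge 1: (7.5,6)→(19,30.5)  cross = 7.5·30.5 − 19·6 = 114.7500; (r_i+r_j)·cross = 26.5·114.7500 = 3040.8750
edge 2: (19,30.5)→(5,30)  cross = 19·30 − 5·30.5 = 417.5000; (r_i+r_j)·cross = 24·417.5000 = 10020.0000
edge 3: (5,30)→(2,23)  cross = 5·23 − 2·30 = 55.0000; (r_i+r_j)·cross = 7·55.0000 = 385.0000
Σcross = 426.7500 → A = |Σcross|/2 = 213.3750 mm²
Σ(r_i+r_j)·cross = 11921.1250 → first moment M = |Σ|/6 = 1986.8542
R_c = M/A = 1986.8542/213.3750 = 9.3116 mm
θ = 347° = 6.056293 rad
V = θ·R_c·A = 6.056293·9.3116·213.3750 = 12032.970 mm³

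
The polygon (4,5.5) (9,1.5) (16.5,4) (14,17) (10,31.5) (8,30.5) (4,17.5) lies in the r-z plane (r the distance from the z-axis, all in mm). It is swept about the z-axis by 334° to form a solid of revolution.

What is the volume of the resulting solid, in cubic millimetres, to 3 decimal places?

Volume = 13464.577 mm³

Profile (r,z), 7 vertices: (4,5.5) (9,1.5) (16.5,4) (14,17) (10,31.5) (8,30.5) (4,17.5)
edge 0: (4,5.5)→(9,1.5)  cross = 4·1.5 − 9·5.5 = -43.5000; (r_i+r_j)·cross = 13·-43.5000 = -565.5000
edge 1: (9,1.5)→(16.5,4)  cross = 9·4 − 16.5·1.5 = 11.2500; (r_i+r_j)·cross = 25.5·11.2500 = 286.8750
edge 2: (16.5,4)→(14,17)  cross = 16.5·17 − 14·4 = 224.5000; (r_i+r_j)·cross = 30.5·224.5000 = 6847.2500
edge 3: (14,17)→(10,31.5)  cross = 14·31.5 − 10·17 = 271.0000; (r_i+r_j)·cross = 24·271.0000 = 6504.0000
edge 4: (10,31.5)→(8,30.5)  cross = 10·30.5 − 8·31.5 = 53.0000; (r_i+r_j)·cross = 18·53.0000 = 954.0000
edge 5: (8,30.5)→(4,17.5)  cross = 8·17.5 − 4·30.5 = 18.0000; (r_i+r_j)·cross = 12·18.0000 = 216.0000
edge 6: (4,17.5)→(4,5.5)  cross = 4·5.5 − 4·17.5 = -48.0000; (r_i+r_j)·cross = 8·-48.0000 = -384.0000
Σcross = 486.2500 → A = |Σcross|/2 = 243.1250 mm²
Σ(r_i+r_j)·cross = 13858.6250 → first moment M = |Σ|/6 = 2309.7708
R_c = M/A = 2309.7708/243.1250 = 9.5003 mm
θ = 334° = 5.829400 rad
V = θ·R_c·A = 5.829400·9.5003·243.1250 = 13464.577 mm³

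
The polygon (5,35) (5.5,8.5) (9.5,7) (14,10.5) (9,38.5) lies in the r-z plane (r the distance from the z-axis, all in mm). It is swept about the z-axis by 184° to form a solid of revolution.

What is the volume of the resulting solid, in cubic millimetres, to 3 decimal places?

Volume = 5229.707 mm³

Profile (r,z), 5 vertices: (5,35) (5.5,8.5) (9.5,7) (14,10.5) (9,38.5)
edge 0: (5,35)→(5.5,8.5)  cross = 5·8.5 − 5.5·35 = -150.0000; (r_i+r_j)·cross = 10.5·-150.0000 = -1575.0000
edge 1: (5.5,8.5)→(9.5,7)  cross = 5.5·7 − 9.5·8.5 = -42.2500; (r_i+r_j)·cross = 15·-42.2500 = -633.7500
edge 2: (9.5,7)→(14,10.5)  cross = 9.5·10.5 − 14·7 = 1.7500; (r_i+r_j)·cross = 23.5·1.7500 = 41.1250
edge 3: (14,10.5)→(9,38.5)  cross = 14·38.5 − 9·10.5 = 444.5000; (r_i+r_j)·cross = 23·444.5000 = 10223.5000
edge 4: (9,38.5)→(5,35)  cross = 9·35 − 5·38.5 = 122.5000; (r_i+r_j)·cross = 14·122.5000 = 1715.0000
Σcross = 376.5000 → A = |Σcross|/2 = 188.2500 mm²
Σ(r_i+r_j)·cross = 9770.8750 → first moment M = |Σ|/6 = 1628.4792
R_c = M/A = 1628.4792/188.2500 = 8.6506 mm
θ = 184° = 3.211406 rad
V = θ·R_c·A = 3.211406·8.6506·188.2500 = 5229.707 mm³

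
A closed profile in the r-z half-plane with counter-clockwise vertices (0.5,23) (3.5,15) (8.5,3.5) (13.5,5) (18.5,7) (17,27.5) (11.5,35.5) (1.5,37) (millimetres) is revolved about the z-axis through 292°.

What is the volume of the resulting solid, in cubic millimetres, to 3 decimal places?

Profile (r,z), 8 vertices: (0.5,23) (3.5,15) (8.5,3.5) (13.5,5) (18.5,7) (17,27.5) (11.5,35.5) (1.5,37)
edge 0: (0.5,23)→(3.5,15)  cross = 0.5·15 − 3.5·23 = -73.0000; (r_i+r_j)·cross = 4·-73.0000 = -292.0000
edge 1: (3.5,15)→(8.5,3.5)  cross = 3.5·3.5 − 8.5·15 = -115.2500; (r_i+r_j)·cross = 12·-115.2500 = -1383.0000
edge 2: (8.5,3.5)→(13.5,5)  cross = 8.5·5 − 13.5·3.5 = -4.7500; (r_i+r_j)·cross = 22·-4.7500 = -104.5000
edge 3: (13.5,5)→(18.5,7)  cross = 13.5·7 − 18.5·5 = 2.0000; (r_i+r_j)·cross = 32·2.0000 = 64.0000
edge 4: (18.5,7)→(17,27.5)  cross = 18.5·27.5 − 17·7 = 389.7500; (r_i+r_j)·cross = 35.5·389.7500 = 13836.1250
edge 5: (17,27.5)→(11.5,35.5)  cross = 17·35.5 − 11.5·27.5 = 287.2500; (r_i+r_j)·cross = 28.5·287.2500 = 8186.6250
edge 6: (11.5,35.5)→(1.5,37)  cross = 11.5·37 − 1.5·35.5 = 372.2500; (r_i+r_j)·cross = 13·372.2500 = 4839.2500
edge 7: (1.5,37)→(0.5,23)  cross = 1.5·23 − 0.5·37 = 16.0000; (r_i+r_j)·cross = 2·16.0000 = 32.0000
Σcross = 874.2500 → A = |Σcross|/2 = 437.1250 mm²
Σ(r_i+r_j)·cross = 25178.5000 → first moment M = |Σ|/6 = 4196.4167
R_c = M/A = 4196.4167/437.1250 = 9.6000 mm
θ = 292° = 5.096361 rad
V = θ·R_c·A = 5.096361·9.6000·437.1250 = 21386.456 mm³

Volume = 21386.456 mm³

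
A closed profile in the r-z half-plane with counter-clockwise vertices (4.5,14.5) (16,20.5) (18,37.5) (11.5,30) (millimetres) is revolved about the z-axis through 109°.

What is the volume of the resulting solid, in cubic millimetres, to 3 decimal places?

Profile (r,z), 4 vertices: (4.5,14.5) (16,20.5) (18,37.5) (11.5,30)
edge 0: (4.5,14.5)→(16,20.5)  cross = 4.5·20.5 − 16·14.5 = -139.7500; (r_i+r_j)·cross = 20.5·-139.7500 = -2864.8750
edge 1: (16,20.5)→(18,37.5)  cross = 16·37.5 − 18·20.5 = 231.0000; (r_i+r_j)·cross = 34·231.0000 = 7854.0000
edge 2: (18,37.5)→(11.5,30)  cross = 18·30 − 11.5·37.5 = 108.7500; (r_i+r_j)·cross = 29.5·108.7500 = 3208.1250
edge 3: (11.5,30)→(4.5,14.5)  cross = 11.5·14.5 − 4.5·30 = 31.7500; (r_i+r_j)·cross = 16·31.7500 = 508.0000
Σcross = 231.7500 → A = |Σcross|/2 = 115.8750 mm²
Σ(r_i+r_j)·cross = 8705.2500 → first moment M = |Σ|/6 = 1450.8750
R_c = M/A = 1450.8750/115.8750 = 12.5210 mm
θ = 109° = 1.902409 rad
V = θ·R_c·A = 1.902409·12.5210·115.8750 = 2760.157 mm³

Volume = 2760.157 mm³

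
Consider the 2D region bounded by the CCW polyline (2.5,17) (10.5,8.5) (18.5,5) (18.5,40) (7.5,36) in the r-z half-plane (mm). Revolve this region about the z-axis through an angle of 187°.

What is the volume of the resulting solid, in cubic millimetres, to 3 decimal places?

Profile (r,z), 5 vertices: (2.5,17) (10.5,8.5) (18.5,5) (18.5,40) (7.5,36)
edge 0: (2.5,17)→(10.5,8.5)  cross = 2.5·8.5 − 10.5·17 = -157.2500; (r_i+r_j)·cross = 13·-157.2500 = -2044.2500
edge 1: (10.5,8.5)→(18.5,5)  cross = 10.5·5 − 18.5·8.5 = -104.7500; (r_i+r_j)·cross = 29·-104.7500 = -3037.7500
edge 2: (18.5,5)→(18.5,40)  cross = 18.5·40 − 18.5·5 = 647.5000; (r_i+r_j)·cross = 37·647.5000 = 23957.5000
edge 3: (18.5,40)→(7.5,36)  cross = 18.5·36 − 7.5·40 = 366.0000; (r_i+r_j)·cross = 26·366.0000 = 9516.0000
edge 4: (7.5,36)→(2.5,17)  cross = 7.5·17 − 2.5·36 = 37.5000; (r_i+r_j)·cross = 10·37.5000 = 375.0000
Σcross = 789.0000 → A = |Σcross|/2 = 394.5000 mm²
Σ(r_i+r_j)·cross = 28766.5000 → first moment M = |Σ|/6 = 4794.4167
R_c = M/A = 4794.4167/394.5000 = 12.1531 mm
θ = 187° = 3.263766 rad
V = θ·R_c·A = 3.263766·12.1531·394.5000 = 15647.853 mm³

Volume = 15647.853 mm³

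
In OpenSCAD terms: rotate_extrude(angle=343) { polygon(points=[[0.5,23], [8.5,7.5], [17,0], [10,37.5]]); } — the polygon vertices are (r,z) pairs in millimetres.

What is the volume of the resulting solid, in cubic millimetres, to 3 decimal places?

Profile (r,z), 4 vertices: (0.5,23) (8.5,7.5) (17,0) (10,37.5)
edge 0: (0.5,23)→(8.5,7.5)  cross = 0.5·7.5 − 8.5·23 = -191.7500; (r_i+r_j)·cross = 9·-191.7500 = -1725.7500
edge 1: (8.5,7.5)→(17,0)  cross = 8.5·0 − 17·7.5 = -127.5000; (r_i+r_j)·cross = 25.5·-127.5000 = -3251.2500
edge 2: (17,0)→(10,37.5)  cross = 17·37.5 − 10·0 = 637.5000; (r_i+r_j)·cross = 27·637.5000 = 17212.5000
edge 3: (10,37.5)→(0.5,23)  cross = 10·23 − 0.5·37.5 = 211.2500; (r_i+r_j)·cross = 10.5·211.2500 = 2218.1250
Σcross = 529.5000 → A = |Σcross|/2 = 264.7500 mm²
Σ(r_i+r_j)·cross = 14453.6250 → first moment M = |Σ|/6 = 2408.9375
R_c = M/A = 2408.9375/264.7500 = 9.0989 mm
θ = 343° = 5.986479 rad
V = θ·R_c·A = 5.986479·9.0989·264.7500 = 14421.055 mm³

Volume = 14421.055 mm³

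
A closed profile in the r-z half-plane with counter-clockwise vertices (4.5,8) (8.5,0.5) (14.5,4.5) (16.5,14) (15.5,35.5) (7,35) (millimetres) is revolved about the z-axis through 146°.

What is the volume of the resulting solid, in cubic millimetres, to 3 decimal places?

Volume = 8959.934 mm³

Profile (r,z), 6 vertices: (4.5,8) (8.5,0.5) (14.5,4.5) (16.5,14) (15.5,35.5) (7,35)
edge 0: (4.5,8)→(8.5,0.5)  cross = 4.5·0.5 − 8.5·8 = -65.7500; (r_i+r_j)·cross = 13·-65.7500 = -854.7500
edge 1: (8.5,0.5)→(14.5,4.5)  cross = 8.5·4.5 − 14.5·0.5 = 31.0000; (r_i+r_j)·cross = 23·31.0000 = 713.0000
edge 2: (14.5,4.5)→(16.5,14)  cross = 14.5·14 − 16.5·4.5 = 128.7500; (r_i+r_j)·cross = 31·128.7500 = 3991.2500
edge 3: (16.5,14)→(15.5,35.5)  cross = 16.5·35.5 − 15.5·14 = 368.7500; (r_i+r_j)·cross = 32·368.7500 = 11800.0000
edge 4: (15.5,35.5)→(7,35)  cross = 15.5·35 − 7·35.5 = 294.0000; (r_i+r_j)·cross = 22.5·294.0000 = 6615.0000
edge 5: (7,35)→(4.5,8)  cross = 7·8 − 4.5·35 = -101.5000; (r_i+r_j)·cross = 11.5·-101.5000 = -1167.2500
Σcross = 655.2500 → A = |Σcross|/2 = 327.6250 mm²
Σ(r_i+r_j)·cross = 21097.2500 → first moment M = |Σ|/6 = 3516.2083
R_c = M/A = 3516.2083/327.6250 = 10.7324 mm
θ = 146° = 2.548181 rad
V = θ·R_c·A = 2.548181·10.7324·327.6250 = 8959.934 mm³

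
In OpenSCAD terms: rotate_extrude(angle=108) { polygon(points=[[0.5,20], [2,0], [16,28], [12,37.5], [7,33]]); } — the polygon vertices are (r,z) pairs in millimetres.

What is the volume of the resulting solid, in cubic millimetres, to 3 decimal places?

Volume = 3695.377 mm³

Profile (r,z), 5 vertices: (0.5,20) (2,0) (16,28) (12,37.5) (7,33)
edge 0: (0.5,20)→(2,0)  cross = 0.5·0 − 2·20 = -40.0000; (r_i+r_j)·cross = 2.5·-40.0000 = -100.0000
edge 1: (2,0)→(16,28)  cross = 2·28 − 16·0 = 56.0000; (r_i+r_j)·cross = 18·56.0000 = 1008.0000
edge 2: (16,28)→(12,37.5)  cross = 16·37.5 − 12·28 = 264.0000; (r_i+r_j)·cross = 28·264.0000 = 7392.0000
edge 3: (12,37.5)→(7,33)  cross = 12·33 − 7·37.5 = 133.5000; (r_i+r_j)·cross = 19·133.5000 = 2536.5000
edge 4: (7,33)→(0.5,20)  cross = 7·20 − 0.5·33 = 123.5000; (r_i+r_j)·cross = 7.5·123.5000 = 926.2500
Σcross = 537.0000 → A = |Σcross|/2 = 268.5000 mm²
Σ(r_i+r_j)·cross = 11762.7500 → first moment M = |Σ|/6 = 1960.4583
R_c = M/A = 1960.4583/268.5000 = 7.3015 mm
θ = 108° = 1.884956 rad
V = θ·R_c·A = 1.884956·7.3015·268.5000 = 3695.377 mm³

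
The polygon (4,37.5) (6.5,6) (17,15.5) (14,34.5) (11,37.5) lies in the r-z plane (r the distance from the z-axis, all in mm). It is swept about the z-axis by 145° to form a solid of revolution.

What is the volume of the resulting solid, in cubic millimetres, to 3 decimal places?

Profile (r,z), 5 vertices: (4,37.5) (6.5,6) (17,15.5) (14,34.5) (11,37.5)
edge 0: (4,37.5)→(6.5,6)  cross = 4·6 − 6.5·37.5 = -219.7500; (r_i+r_j)·cross = 10.5·-219.7500 = -2307.3750
edge 1: (6.5,6)→(17,15.5)  cross = 6.5·15.5 − 17·6 = -1.2500; (r_i+r_j)·cross = 23.5·-1.2500 = -29.3750
edge 2: (17,15.5)→(14,34.5)  cross = 17·34.5 − 14·15.5 = 369.5000; (r_i+r_j)·cross = 31·369.5000 = 11454.5000
edge 3: (14,34.5)→(11,37.5)  cross = 14·37.5 − 11·34.5 = 145.5000; (r_i+r_j)·cross = 25·145.5000 = 3637.5000
edge 4: (11,37.5)→(4,37.5)  cross = 11·37.5 − 4·37.5 = 262.5000; (r_i+r_j)·cross = 15·262.5000 = 3937.5000
Σcross = 556.5000 → A = |Σcross|/2 = 278.2500 mm²
Σ(r_i+r_j)·cross = 16692.7500 → first moment M = |Σ|/6 = 2782.1250
R_c = M/A = 2782.1250/278.2500 = 9.9987 mm
θ = 145° = 2.530727 rad
V = θ·R_c·A = 2.530727·9.9987·278.2500 = 7040.800 mm³

Volume = 7040.800 mm³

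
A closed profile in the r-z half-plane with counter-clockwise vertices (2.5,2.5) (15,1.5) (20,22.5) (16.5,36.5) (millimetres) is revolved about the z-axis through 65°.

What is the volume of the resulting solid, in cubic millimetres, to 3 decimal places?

Volume = 4219.497 mm³

Profile (r,z), 4 vertices: (2.5,2.5) (15,1.5) (20,22.5) (16.5,36.5)
edge 0: (2.5,2.5)→(15,1.5)  cross = 2.5·1.5 − 15·2.5 = -33.7500; (r_i+r_j)·cross = 17.5·-33.7500 = -590.6250
edge 1: (15,1.5)→(20,22.5)  cross = 15·22.5 − 20·1.5 = 307.5000; (r_i+r_j)·cross = 35·307.5000 = 10762.5000
edge 2: (20,22.5)→(16.5,36.5)  cross = 20·36.5 − 16.5·22.5 = 358.7500; (r_i+r_j)·cross = 36.5·358.7500 = 13094.3750
edge 3: (16.5,36.5)→(2.5,2.5)  cross = 16.5·2.5 − 2.5·36.5 = -50.0000; (r_i+r_j)·cross = 19·-50.0000 = -950.0000
Σcross = 582.5000 → A = |Σcross|/2 = 291.2500 mm²
Σ(r_i+r_j)·cross = 22316.2500 → first moment M = |Σ|/6 = 3719.3750
R_c = M/A = 3719.3750/291.2500 = 12.7704 mm
θ = 65° = 1.134464 rad
V = θ·R_c·A = 1.134464·12.7704·291.2500 = 4219.497 mm³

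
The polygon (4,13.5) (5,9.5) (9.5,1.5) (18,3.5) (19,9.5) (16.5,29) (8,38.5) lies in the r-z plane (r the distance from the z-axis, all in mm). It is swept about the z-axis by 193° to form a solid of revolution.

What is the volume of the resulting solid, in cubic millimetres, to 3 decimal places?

Profile (r,z), 7 vertices: (4,13.5) (5,9.5) (9.5,1.5) (18,3.5) (19,9.5) (16.5,29) (8,38.5)
edge 0: (4,13.5)→(5,9.5)  cross = 4·9.5 − 5·13.5 = -29.5000; (r_i+r_j)·cross = 9·-29.5000 = -265.5000
edge 1: (5,9.5)→(9.5,1.5)  cross = 5·1.5 − 9.5·9.5 = -82.7500; (r_i+r_j)·cross = 14.5·-82.7500 = -1199.8750
edge 2: (9.5,1.5)→(18,3.5)  cross = 9.5·3.5 − 18·1.5 = 6.2500; (r_i+r_j)·cross = 27.5·6.2500 = 171.8750
edge 3: (18,3.5)→(19,9.5)  cross = 18·9.5 − 19·3.5 = 104.5000; (r_i+r_j)·cross = 37·104.5000 = 3866.5000
edge 4: (19,9.5)→(16.5,29)  cross = 19·29 − 16.5·9.5 = 394.2500; (r_i+r_j)·cross = 35.5·394.2500 = 13995.8750
edge 5: (16.5,29)→(8,38.5)  cross = 16.5·38.5 − 8·29 = 403.2500; (r_i+r_j)·cross = 24.5·403.2500 = 9879.6250
edge 6: (8,38.5)→(4,13.5)  cross = 8·13.5 − 4·38.5 = -46.0000; (r_i+r_j)·cross = 12·-46.0000 = -552.0000
Σcross = 750.0000 → A = |Σcross|/2 = 375.0000 mm²
Σ(r_i+r_j)·cross = 25896.5000 → first moment M = |Σ|/6 = 4316.0833
R_c = M/A = 4316.0833/375.0000 = 11.5096 mm
θ = 193° = 3.368485 rad
V = θ·R_c·A = 3.368485·11.5096·375.0000 = 14538.664 mm³

Volume = 14538.664 mm³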